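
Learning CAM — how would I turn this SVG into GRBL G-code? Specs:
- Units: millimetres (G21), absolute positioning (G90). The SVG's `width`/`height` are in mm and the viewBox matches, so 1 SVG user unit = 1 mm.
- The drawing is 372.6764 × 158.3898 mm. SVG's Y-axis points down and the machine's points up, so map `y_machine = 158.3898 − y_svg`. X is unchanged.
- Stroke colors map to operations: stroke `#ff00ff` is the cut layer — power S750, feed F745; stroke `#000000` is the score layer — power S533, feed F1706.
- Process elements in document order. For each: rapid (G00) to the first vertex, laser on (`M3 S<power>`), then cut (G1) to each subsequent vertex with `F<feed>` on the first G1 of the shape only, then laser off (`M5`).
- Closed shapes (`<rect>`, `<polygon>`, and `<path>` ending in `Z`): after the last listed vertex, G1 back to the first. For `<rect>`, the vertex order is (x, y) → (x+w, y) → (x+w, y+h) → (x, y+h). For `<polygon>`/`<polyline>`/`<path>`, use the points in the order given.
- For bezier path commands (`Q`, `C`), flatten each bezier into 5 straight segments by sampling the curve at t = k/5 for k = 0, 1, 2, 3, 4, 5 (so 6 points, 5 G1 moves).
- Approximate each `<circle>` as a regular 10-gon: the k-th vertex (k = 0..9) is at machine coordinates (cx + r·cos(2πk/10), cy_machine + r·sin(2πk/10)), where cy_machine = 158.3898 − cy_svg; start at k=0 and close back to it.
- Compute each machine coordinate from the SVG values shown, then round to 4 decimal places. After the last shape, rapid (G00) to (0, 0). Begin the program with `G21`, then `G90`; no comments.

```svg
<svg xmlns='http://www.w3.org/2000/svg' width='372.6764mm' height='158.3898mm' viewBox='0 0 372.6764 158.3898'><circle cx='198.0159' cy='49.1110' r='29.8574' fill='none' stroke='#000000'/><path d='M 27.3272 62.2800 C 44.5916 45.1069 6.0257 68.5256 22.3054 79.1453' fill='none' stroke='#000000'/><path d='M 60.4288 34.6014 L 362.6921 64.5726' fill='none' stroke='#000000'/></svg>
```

G21
G90
G00 X227.8733 Y109.2788
M3 S533
G1 X222.1710 Y126.8285 F1706
G1 X207.2423 Y137.6749
G1 X188.7895 Y137.6749
G1 X173.8608 Y126.8285
G1 X168.1585 Y109.2788
G1 X173.8608 Y91.7291
G1 X188.7895 Y80.8827
G1 X207.2423 Y80.8827
G1 X222.1710 Y91.7291
G1 X227.8733 Y109.2788
M5
G00 X27.3272 Y96.1098
M3 S533
G1 X31.8716 Y101.9698 F1706
G1 X28.3292 Y100.6505
G1 X22.0124 Y94.7146
G1 X18.2336 Y86.7251
G1 X22.3054 Y79.2445
M5
G00 X60.4288 Y123.7884
M3 S533
G1 X362.6921 Y93.8172 F1706
M5
G00 X0.0000 Y0.0000

viewBox `0 0 372.6764 158.3898` with mm width/height → 1 unit = 1 mm. Flip: y_m = 158.3898 − y_svg.

**Shape 1** — `<circle>` circle, stroke `#000000` → score (S533, F1706). Machine vertices: (227.8733,109.2788) → (222.1710,126.8285) → (207.2423,137.6749) → (188.7895,137.6749) → (173.8608,126.8285) → (168.1585,109.2788) → (173.8608,91.7291) → (188.7895,80.8827) → (207.2423,80.8827) → (222.1710,91.7291) → (227.8733,109.2788). Closed: final G1 returns to the first vertex.

**Shape 2** — `<path>` cubic bezier, stroke `#000000` → score (S533, F1706). Control points (SVG): P0=(27.3272,62.2800), P1=(44.5916,45.1069), P2=(6.0257,68.5256), P3=(22.3054,79.1453); sampled at t=k/5. Machine vertices: (27.3272,96.1098) → (31.8716,101.9698) → (28.3292,100.6505) → (22.0124,94.7146) → (18.2336,86.7251) → (22.3054,79.2445). Open path.

**Shape 3** — `<path>` line segment, stroke `#000000` → score (S533, F1706). Machine vertices: (60.4288,123.7884) → (362.6921,93.8172). Open path.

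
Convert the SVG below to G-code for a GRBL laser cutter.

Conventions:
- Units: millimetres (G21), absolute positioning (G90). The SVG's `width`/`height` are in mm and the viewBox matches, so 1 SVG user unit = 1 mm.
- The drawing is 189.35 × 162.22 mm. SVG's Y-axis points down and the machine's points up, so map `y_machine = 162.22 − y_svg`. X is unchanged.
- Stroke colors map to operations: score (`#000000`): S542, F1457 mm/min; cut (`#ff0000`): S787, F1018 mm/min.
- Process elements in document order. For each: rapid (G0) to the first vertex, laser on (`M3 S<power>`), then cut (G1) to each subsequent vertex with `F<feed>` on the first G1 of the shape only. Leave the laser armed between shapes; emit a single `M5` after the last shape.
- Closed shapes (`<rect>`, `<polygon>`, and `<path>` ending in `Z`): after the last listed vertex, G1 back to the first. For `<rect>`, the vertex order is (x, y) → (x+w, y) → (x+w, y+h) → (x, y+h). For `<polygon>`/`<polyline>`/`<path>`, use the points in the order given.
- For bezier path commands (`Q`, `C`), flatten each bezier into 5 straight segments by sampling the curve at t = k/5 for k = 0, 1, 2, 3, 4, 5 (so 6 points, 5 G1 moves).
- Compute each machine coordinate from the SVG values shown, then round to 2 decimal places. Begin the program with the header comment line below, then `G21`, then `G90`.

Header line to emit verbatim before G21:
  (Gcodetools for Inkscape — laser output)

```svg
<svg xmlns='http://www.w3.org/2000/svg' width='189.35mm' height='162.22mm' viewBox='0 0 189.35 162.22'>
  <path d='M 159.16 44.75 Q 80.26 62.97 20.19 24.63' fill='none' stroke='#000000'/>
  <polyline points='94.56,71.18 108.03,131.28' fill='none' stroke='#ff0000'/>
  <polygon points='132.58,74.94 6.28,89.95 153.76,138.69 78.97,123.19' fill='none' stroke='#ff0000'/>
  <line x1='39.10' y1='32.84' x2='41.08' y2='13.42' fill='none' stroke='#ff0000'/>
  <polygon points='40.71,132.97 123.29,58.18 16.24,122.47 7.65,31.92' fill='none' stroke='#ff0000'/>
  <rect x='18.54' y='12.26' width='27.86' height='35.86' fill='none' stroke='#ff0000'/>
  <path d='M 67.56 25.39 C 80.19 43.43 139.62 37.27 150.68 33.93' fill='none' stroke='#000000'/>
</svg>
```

Since the viewBox matches the mm dimensions, user units are millimetres directly. The only transform is the Y-flip y_m = 162.22 − y_svg.

Shape 1 is a quadratic bezier drawn with `<path>`. Its stroke #000000 means score at S542, F1457. After flipping Y the toolpath is (159.16,117.47) → (128.35,112.44) → (99.05,111.94) → (71.26,115.97) → (44.97,124.52) → (20.19,137.59).

Shape 2 is a line segment drawn with `<polyline>`. Its stroke #ff0000 means cut at S787, F1018. After flipping Y the toolpath is (94.56,91.04) → (108.03,30.94).

Shape 3 is a closed polygon drawn with `<polygon>`. Its stroke #ff0000 means cut at S787, F1018. After flipping Y the toolpath is (132.58,87.28) → (6.28,72.27) → (153.76,23.53) → (78.97,39.03) → (132.58,87.28), returning to the start.

Shape 4 is a line segment drawn with `<line>`. Its stroke #ff0000 means cut at S787, F1018. After flipping Y the toolpath is (39.10,129.38) → (41.08,148.80).

Shape 5 is a closed polygon drawn with `<polygon>`. Its stroke #ff0000 means cut at S787, F1018. After flipping Y the toolpath is (40.71,29.25) → (123.29,104.04) → (16.24,39.75) → (7.65,130.30) → (40.71,29.25), returning to the start.

Shape 6 is a rectangle drawn with `<rect>`. Its stroke #ff0000 means cut at S787, F1018. After flipping Y the toolpath is (18.54,149.96) → (46.40,149.96) → (46.40,114.10) → (18.54,114.10) → (18.54,149.96), returning to the start.

Shape 7 is a cubic bezier drawn with `<path>`. Its stroke #000000 means score at S542, F1457. After flipping Y the toolpath is (67.56,136.83) → (79.99,128.69) → (99.09,125.07) → (120.28,124.66) → (139.00,126.16) → (150.68,128.29).

(Gcodetools for Inkscape — laser output)
G21
G90
G0 X159.16 Y117.47
M3 S542
G1 X128.35 Y112.44 F1457
G1 X99.05 Y111.94
G1 X71.26 Y115.97
G1 X44.97 Y124.52
G1 X20.19 Y137.59
G0 X94.56 Y91.04
M3 S787
G1 X108.03 Y30.94 F1018
G0 X132.58 Y87.28
M3 S787
G1 X6.28 Y72.27 F1018
G1 X153.76 Y23.53
G1 X78.97 Y39.03
G1 X132.58 Y87.28
G0 X39.10 Y129.38
M3 S787
G1 X41.08 Y148.80 F1018
G0 X40.71 Y29.25
M3 S787
G1 X123.29 Y104.04 F1018
G1 X16.24 Y39.75
G1 X7.65 Y130.30
G1 X40.71 Y29.25
G0 X18.54 Y149.96
M3 S787
G1 X46.40 Y149.96 F1018
G1 X46.40 Y114.10
G1 X18.54 Y114.10
G1 X18.54 Y149.96
G0 X67.56 Y136.83
M3 S542
G1 X79.99 Y128.69 F1457
G1 X99.09 Y125.07
G1 X120.28 Y124.66
G1 X139.00 Y126.16
G1 X150.68 Y128.29
M5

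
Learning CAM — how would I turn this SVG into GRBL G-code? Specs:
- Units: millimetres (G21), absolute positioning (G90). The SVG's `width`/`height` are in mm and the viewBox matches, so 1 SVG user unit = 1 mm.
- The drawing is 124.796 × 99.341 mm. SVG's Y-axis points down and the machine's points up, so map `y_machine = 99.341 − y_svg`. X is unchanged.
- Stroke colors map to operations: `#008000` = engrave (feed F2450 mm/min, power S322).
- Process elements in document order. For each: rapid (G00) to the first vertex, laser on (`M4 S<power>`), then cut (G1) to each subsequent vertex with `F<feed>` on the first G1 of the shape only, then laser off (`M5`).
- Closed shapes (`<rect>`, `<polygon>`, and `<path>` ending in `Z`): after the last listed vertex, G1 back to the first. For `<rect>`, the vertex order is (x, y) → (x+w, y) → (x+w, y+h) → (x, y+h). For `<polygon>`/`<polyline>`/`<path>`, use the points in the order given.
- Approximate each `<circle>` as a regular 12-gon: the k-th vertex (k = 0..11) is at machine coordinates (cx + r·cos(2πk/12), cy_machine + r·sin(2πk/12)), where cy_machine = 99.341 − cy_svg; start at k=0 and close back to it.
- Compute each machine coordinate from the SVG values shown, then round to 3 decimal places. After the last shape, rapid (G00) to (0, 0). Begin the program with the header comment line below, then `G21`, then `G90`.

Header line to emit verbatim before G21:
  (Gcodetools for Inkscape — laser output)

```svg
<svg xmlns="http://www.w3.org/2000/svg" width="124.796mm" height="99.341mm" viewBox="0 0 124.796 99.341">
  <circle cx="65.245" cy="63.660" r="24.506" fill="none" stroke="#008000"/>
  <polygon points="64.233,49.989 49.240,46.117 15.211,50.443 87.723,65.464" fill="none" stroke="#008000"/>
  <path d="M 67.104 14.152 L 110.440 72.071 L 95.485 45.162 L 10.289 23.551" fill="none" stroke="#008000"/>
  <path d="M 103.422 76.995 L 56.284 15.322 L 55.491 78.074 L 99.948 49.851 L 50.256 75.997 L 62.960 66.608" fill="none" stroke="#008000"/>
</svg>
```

(Gcodetools for Inkscape — laser output)
G21
G90
G00 X89.751 Y35.681
M4 S322
G1 X86.468 Y47.934 F2450
G1 X77.498 Y56.904
G1 X65.245 Y60.187
G1 X52.992 Y56.904
G1 X44.022 Y47.934
G1 X40.739 Y35.681
G1 X44.022 Y23.428
G1 X52.992 Y14.458
G1 X65.245 Y11.175
G1 X77.498 Y14.458
G1 X86.468 Y23.428
G1 X89.751 Y35.681
M5
G00 X64.233 Y49.352
M4 S322
G1 X49.240 Y53.224 F2450
G1 X15.211 Y48.898
G1 X87.723 Y33.877
G1 X64.233 Y49.352
M5
G00 X67.104 Y85.189
M4 S322
G1 X110.440 Y27.270 F2450
G1 X95.485 Y54.179
G1 X10.289 Y75.790
M5
G00 X103.422 Y22.346
M4 S322
G1 X56.284 Y84.019 F2450
G1 X55.491 Y21.267
G1 X99.948 Y49.490
G1 X50.256 Y23.344
G1 X62.960 Y32.733
M5
G00 X0.000 Y0.000

Since the viewBox matches the mm dimensions, user units are millimetres directly. The only transform is the Y-flip y_m = 99.341 − y_svg.

Shape 1 is a circle drawn with `<circle>`. Its stroke #008000 means engrave at S322, F2450. After flipping Y the toolpath is (89.751,35.681) → (86.468,47.934) → (77.498,56.904) → (65.245,60.187) → (52.992,56.904) → (44.022,47.934) → (40.739,35.681) → (44.022,23.428) → (52.992,14.458) → (65.245,11.175) → (77.498,14.458) → (86.468,23.428) → (89.751,35.681), returning to the start.

Shape 2 is a closed polygon drawn with `<polygon>`. Its stroke #008000 means engrave at S322, F2450. After flipping Y the toolpath is (64.233,49.352) → (49.240,53.224) → (15.211,48.898) → (87.723,33.877) → (64.233,49.352), returning to the start.

Shape 3 is a open polyline drawn with `<path>`. Its stroke #008000 means engrave at S322, F2450. After flipping Y the toolpath is (67.104,85.189) → (110.440,27.270) → (95.485,54.179) → (10.289,75.790).

Shape 4 is a open polyline drawn with `<path>`. Its stroke #008000 means engrave at S322, F2450. After flipping Y the toolpath is (103.422,22.346) → (56.284,84.019) → (55.491,21.267) → (99.948,49.490) → (50.256,23.344) → (62.960,32.733).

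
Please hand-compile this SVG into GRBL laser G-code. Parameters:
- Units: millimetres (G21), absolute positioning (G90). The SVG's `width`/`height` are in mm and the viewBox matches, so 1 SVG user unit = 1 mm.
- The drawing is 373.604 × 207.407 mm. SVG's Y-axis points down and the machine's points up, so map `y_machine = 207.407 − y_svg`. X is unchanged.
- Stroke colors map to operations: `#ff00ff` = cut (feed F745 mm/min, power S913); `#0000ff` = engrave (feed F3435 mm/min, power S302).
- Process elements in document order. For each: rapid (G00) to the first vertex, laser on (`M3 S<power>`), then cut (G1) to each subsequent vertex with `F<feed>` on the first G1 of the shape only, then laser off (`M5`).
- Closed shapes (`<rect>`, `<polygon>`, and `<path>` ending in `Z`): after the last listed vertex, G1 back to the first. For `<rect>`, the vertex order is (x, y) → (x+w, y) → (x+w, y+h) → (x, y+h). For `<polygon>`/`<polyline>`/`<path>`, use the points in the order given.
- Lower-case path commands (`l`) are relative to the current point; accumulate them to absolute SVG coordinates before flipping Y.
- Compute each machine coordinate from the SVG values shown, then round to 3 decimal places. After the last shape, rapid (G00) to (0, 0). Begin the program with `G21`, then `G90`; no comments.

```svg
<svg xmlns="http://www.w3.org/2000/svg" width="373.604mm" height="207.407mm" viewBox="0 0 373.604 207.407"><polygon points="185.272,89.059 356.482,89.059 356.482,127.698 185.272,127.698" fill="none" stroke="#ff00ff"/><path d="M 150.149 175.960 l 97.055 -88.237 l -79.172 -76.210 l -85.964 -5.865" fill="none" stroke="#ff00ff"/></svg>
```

1 u = 1 mm; y_m = 207.407 − y.

[1] `<polygon>` rectangle, #ff00ff→cut S913 F745: (185.272,118.348) → (356.482,118.348) → (356.482,79.709) → (185.272,79.709) → (185.272,118.348) (closed)

[2] `<path>` open polyline, #ff00ff→cut S913 F745: (150.149,31.447) → (247.204,119.684) → (168.032,195.894) → (82.068,201.759)

G21
G90
G00 X185.272 Y118.348
M3 S913
G1 X356.482 Y118.348 F745
G1 X356.482 Y79.709
G1 X185.272 Y79.709
G1 X185.272 Y118.348
M5
G00 X150.149 Y31.447
M3 S913
G1 X247.204 Y119.684 F745
G1 X168.032 Y195.894
G1 X82.068 Y201.759
M5
G00 X0.000 Y0.000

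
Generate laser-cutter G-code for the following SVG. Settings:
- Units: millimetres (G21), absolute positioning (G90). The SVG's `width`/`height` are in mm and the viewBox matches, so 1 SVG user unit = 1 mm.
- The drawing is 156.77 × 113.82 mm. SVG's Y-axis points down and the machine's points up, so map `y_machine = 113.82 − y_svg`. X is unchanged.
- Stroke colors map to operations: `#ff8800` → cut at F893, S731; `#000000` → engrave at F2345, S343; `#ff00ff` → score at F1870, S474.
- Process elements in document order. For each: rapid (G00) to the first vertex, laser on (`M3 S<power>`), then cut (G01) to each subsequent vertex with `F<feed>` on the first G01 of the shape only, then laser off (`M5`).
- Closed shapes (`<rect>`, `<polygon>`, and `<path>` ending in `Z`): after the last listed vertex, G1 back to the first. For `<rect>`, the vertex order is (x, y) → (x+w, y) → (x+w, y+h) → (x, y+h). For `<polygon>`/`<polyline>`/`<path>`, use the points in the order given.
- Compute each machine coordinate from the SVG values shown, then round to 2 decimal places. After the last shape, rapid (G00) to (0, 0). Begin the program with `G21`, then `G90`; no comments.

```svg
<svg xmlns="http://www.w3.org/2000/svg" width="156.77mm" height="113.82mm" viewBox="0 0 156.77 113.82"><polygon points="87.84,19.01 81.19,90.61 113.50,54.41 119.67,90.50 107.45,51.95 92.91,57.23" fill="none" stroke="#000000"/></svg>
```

G21
G90
G00 X87.84 Y94.81
M3 S343
G01 X81.19 Y23.21 F2345
G01 X113.50 Y59.41
G01 X119.67 Y23.32
G01 X107.45 Y61.87
G01 X92.91 Y56.59
G01 X87.84 Y94.81
M5
G00 X0.00 Y0.00

Since the viewBox matches the mm dimensions, user units are millimetres directly. The only transform is the Y-flip y_m = 113.82 − y_svg.

Shape 1 is a closed polygon drawn with `<polygon>`. Its stroke #000000 means engrave at S343, F2345. After flipping Y the toolpath is (87.84,94.81) → (81.19,23.21) → (113.50,59.41) → (119.67,23.32) → (107.45,61.87) → (92.91,56.59) → (87.84,94.81), returning to the start.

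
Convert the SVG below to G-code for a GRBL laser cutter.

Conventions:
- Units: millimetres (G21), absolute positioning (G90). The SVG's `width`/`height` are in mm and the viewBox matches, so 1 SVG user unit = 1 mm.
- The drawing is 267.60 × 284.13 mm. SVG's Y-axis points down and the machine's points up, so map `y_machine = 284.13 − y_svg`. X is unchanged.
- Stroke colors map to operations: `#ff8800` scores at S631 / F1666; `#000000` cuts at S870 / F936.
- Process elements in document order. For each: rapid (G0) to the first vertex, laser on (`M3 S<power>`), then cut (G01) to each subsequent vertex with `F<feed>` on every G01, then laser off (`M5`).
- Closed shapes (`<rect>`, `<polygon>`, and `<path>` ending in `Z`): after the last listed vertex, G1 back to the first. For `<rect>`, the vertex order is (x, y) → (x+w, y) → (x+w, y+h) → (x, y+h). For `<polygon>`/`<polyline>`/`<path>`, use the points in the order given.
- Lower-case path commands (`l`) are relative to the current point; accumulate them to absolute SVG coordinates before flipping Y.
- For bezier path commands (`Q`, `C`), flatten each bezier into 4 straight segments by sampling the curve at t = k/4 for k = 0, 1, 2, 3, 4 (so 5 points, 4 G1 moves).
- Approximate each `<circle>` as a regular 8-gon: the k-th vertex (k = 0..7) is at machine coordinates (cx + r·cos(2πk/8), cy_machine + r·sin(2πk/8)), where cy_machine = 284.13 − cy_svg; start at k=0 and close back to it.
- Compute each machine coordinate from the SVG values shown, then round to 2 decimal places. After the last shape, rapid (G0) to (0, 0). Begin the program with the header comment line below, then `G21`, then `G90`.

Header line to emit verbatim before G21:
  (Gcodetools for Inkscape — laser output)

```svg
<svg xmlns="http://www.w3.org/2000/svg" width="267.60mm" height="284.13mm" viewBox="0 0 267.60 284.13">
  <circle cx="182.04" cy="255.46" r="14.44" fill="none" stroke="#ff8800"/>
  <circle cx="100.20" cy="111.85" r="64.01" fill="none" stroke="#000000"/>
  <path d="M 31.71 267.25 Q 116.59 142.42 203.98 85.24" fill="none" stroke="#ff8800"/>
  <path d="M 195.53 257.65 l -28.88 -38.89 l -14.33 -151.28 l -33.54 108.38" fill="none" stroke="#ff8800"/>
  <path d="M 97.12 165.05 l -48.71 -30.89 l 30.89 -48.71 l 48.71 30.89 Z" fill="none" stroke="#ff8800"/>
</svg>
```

viewBox `0 0 267.60 284.13` with mm width/height → 1 unit = 1 mm. Flip: y_m = 284.13 − y_svg.

**Shape 1** — `<circle>` circle, stroke `#ff8800` → score (S631, F1666). Machine vertices: (196.48,28.67) → (192.25,38.88) → (182.04,43.11) → (171.83,38.88) → (167.60,28.67) → (171.83,18.46) → (182.04,14.23) → (192.25,18.46) → (196.48,28.67). Closed: final G1 returns to the first vertex.

**Shape 2** — `<circle>` circle, stroke `#000000` → cut (S870, F936). Machine vertices: (164.21,172.28) → (145.46,217.54) → (100.20,236.29) → (54.94,217.54) → (36.19,172.28) → (54.94,127.02) → (100.20,108.27) → (145.46,127.02) → (164.21,172.28). Closed: final G1 returns to the first vertex.

**Shape 3** — `<path>` quadratic bezier, stroke `#ff8800` → score (S631, F1666). Control points (SVG): P0=(31.71,267.25), P1=(116.59,142.42), P2=(203.98,85.24); sampled at t=k/4. Machine vertices: (31.71,16.88) → (74.31,75.07) → (117.22,124.80) → (160.44,166.07) → (203.98,198.89). Open path.

**Shape 4** — `<path>` open polyline, stroke `#ff8800` → score (S631, F1666). Machine vertices: (195.53,26.48) → (166.65,65.37) → (152.32,216.65) → (118.78,108.27). Open path.

**Shape 5** — `<path>` regular polygon, stroke `#ff8800` → score (S631, F1666). Machine vertices: (97.12,119.08) → (48.41,149.97) → (79.30,198.68) → (128.01,167.79) → (97.12,119.08). Closed: final G1 returns to the first vertex.

(Gcodetools for Inkscape — laser output)
G21
G90
G0 X196.48 Y28.67
M3 S631
G01 X192.25 Y38.88 F1666
G01 X182.04 Y43.11 F1666
G01 X171.83 Y38.88 F1666
G01 X167.60 Y28.67 F1666
G01 X171.83 Y18.46 F1666
G01 X182.04 Y14.23 F1666
G01 X192.25 Y18.46 F1666
G01 X196.48 Y28.67 F1666
M5
G0 X164.21 Y172.28
M3 S870
G01 X145.46 Y217.54 F936
G01 X100.20 Y236.29 F936
G01 X54.94 Y217.54 F936
G01 X36.19 Y172.28 F936
G01 X54.94 Y127.02 F936
G01 X100.20 Y108.27 F936
G01 X145.46 Y127.02 F936
G01 X164.21 Y172.28 F936
M5
G0 X31.71 Y16.88
M3 S631
G01 X74.31 Y75.07 F1666
G01 X117.22 Y124.80 F1666
G01 X160.44 Y166.07 F1666
G01 X203.98 Y198.89 F1666
M5
G0 X195.53 Y26.48
M3 S631
G01 X166.65 Y65.37 F1666
G01 X152.32 Y216.65 F1666
G01 X118.78 Y108.27 F1666
M5
G0 X97.12 Y119.08
M3 S631
G01 X48.41 Y149.97 F1666
G01 X79.30 Y198.68 F1666
G01 X128.01 Y167.79 F1666
G01 X97.12 Y119.08 F1666
M5
G0 X0.00 Y0.00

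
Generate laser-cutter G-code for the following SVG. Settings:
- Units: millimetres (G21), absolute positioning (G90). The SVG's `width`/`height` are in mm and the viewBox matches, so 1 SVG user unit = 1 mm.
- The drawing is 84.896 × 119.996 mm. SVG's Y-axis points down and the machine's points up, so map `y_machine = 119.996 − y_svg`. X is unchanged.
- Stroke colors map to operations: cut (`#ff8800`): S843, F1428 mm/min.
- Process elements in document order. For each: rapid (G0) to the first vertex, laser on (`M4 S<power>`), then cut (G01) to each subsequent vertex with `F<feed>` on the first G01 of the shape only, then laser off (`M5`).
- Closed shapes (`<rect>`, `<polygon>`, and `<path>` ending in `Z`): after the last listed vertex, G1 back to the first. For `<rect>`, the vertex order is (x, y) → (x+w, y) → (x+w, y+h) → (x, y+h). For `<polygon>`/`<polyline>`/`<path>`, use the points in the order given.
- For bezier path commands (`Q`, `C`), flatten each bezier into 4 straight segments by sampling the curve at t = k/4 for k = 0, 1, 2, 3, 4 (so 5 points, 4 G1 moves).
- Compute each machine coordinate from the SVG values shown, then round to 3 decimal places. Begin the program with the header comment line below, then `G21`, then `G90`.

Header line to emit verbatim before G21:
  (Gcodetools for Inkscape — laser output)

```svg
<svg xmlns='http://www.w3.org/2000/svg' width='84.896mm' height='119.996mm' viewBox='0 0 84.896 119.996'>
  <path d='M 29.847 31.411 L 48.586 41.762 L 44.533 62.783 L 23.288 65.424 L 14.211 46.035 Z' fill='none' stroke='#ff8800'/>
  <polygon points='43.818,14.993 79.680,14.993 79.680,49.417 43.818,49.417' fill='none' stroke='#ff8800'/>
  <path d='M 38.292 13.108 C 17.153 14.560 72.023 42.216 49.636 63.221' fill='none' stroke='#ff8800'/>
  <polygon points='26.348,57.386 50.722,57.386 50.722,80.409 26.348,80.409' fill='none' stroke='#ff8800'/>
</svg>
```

(Gcodetools for Inkscape — laser output)
G21
G90
G0 X29.847 Y88.585
M4 S843
G01 X48.586 Y78.234 F1428
G01 X44.533 Y57.213
G01 X23.288 Y54.572
G01 X14.211 Y73.961
G01 X29.847 Y88.585
M5
G0 X43.818 Y105.003
M4 S843
G01 X79.680 Y105.003 F1428
G01 X79.680 Y70.579
G01 X43.818 Y70.579
G01 X43.818 Y105.003
M5
G0 X38.292 Y106.888
M4 S843
G01 X34.295 Y101.399 F1428
G01 X44.432 Y89.164
G01 X54.335 Y73.262
G01 X49.636 Y56.775
M5
G0 X26.348 Y62.610
M4 S843
G01 X50.722 Y62.610 F1428
G01 X50.722 Y39.587
G01 X26.348 Y39.587
G01 X26.348 Y62.610
M5

Since the viewBox matches the mm dimensions, user units are millimetres directly. The only transform is the Y-flip y_m = 119.996 − y_svg.

Shape 1 is a regular polygon drawn with `<path>`. Its stroke #ff8800 means cut at S843, F1428. After flipping Y the toolpath is (29.847,88.585) → (48.586,78.234) → (44.533,57.213) → (23.288,54.572) → (14.211,73.961) → (29.847,88.585), returning to the start.

Shape 2 is a rectangle drawn with `<polygon>`. Its stroke #ff8800 means cut at S843, F1428. After flipping Y the toolpath is (43.818,105.003) → (79.680,105.003) → (79.680,70.579) → (43.818,70.579) → (43.818,105.003), returning to the start.

Shape 3 is a cubic bezier drawn with `<path>`. Its stroke #ff8800 means cut at S843, F1428. After flipping Y the toolpath is (38.292,106.888) → (34.295,101.399) → (44.432,89.164) → (54.335,73.262) → (49.636,56.775).

Shape 4 is a rectangle drawn with `<polygon>`. Its stroke #ff8800 means cut at S843, F1428. After flipping Y the toolpath is (26.348,62.610) → (50.722,62.610) → (50.722,39.587) → (26.348,39.587) → (26.348,62.610), returning to the start.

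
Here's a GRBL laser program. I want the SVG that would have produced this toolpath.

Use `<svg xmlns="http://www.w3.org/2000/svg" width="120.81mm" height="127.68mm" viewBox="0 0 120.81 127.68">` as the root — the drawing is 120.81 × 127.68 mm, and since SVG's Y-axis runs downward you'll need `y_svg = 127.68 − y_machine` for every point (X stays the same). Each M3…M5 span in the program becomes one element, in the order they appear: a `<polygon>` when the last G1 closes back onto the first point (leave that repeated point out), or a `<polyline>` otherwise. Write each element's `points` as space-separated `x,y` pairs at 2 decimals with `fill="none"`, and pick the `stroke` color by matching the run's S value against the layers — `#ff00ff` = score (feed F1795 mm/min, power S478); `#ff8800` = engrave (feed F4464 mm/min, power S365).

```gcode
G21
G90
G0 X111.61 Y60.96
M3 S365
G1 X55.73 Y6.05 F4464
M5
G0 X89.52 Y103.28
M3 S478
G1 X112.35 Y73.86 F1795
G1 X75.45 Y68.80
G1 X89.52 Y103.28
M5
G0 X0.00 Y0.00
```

Each laser-on run becomes one SVG element. Flip Y back into SVG space with y_svg = 127.68 − y_machine.

Run 1: S365 ⇒ engrave layer `#ff8800`. The run is open, so emit a `<polyline>` with points (Y-flipped): 111.61,66.72 55.73,121.63.

Run 2: S478 ⇒ score layer `#ff00ff`. The run returns to its start, so emit a `<polygon>` with points (Y-flipped): 89.52,24.40 112.35,53.82 75.45,58.88.

<svg xmlns="http://www.w3.org/2000/svg" width="120.81mm" height="127.68mm" viewBox="0 0 120.81 127.68">
  <polyline points="111.61,66.72 55.73,121.63" fill="none" stroke="#ff8800"/>
  <polygon points="89.52,24.40 112.35,53.82 75.45,58.88" fill="none" stroke="#ff00ff"/>
</svg>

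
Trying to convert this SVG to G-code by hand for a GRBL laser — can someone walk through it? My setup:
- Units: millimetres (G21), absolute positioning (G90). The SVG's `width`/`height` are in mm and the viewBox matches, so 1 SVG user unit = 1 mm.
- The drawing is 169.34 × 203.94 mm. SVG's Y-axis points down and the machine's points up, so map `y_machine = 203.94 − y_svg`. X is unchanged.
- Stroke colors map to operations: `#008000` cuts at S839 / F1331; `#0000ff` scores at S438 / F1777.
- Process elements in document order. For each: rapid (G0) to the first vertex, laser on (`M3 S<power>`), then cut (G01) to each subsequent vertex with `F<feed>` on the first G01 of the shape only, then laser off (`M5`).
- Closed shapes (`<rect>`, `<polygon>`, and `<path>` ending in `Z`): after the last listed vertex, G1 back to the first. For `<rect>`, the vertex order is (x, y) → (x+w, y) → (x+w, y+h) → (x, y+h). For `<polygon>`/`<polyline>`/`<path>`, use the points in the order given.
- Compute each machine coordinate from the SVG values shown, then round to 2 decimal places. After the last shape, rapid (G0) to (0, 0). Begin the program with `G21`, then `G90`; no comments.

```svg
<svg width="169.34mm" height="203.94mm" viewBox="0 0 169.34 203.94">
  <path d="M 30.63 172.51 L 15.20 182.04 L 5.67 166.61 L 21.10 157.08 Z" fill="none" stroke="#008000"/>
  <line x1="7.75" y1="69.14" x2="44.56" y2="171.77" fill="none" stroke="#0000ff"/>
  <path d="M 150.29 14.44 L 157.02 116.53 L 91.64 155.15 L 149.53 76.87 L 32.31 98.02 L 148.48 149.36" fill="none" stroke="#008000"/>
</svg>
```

G21
G90
G0 X30.63 Y31.43
M3 S839
G01 X15.20 Y21.90 F1331
G01 X5.67 Y37.33
G01 X21.10 Y46.86
G01 X30.63 Y31.43
M5
G0 X7.75 Y134.80
M3 S438
G01 X44.56 Y32.17 F1777
M5
G0 X150.29 Y189.50
M3 S839
G01 X157.02 Y87.41 F1331
G01 X91.64 Y48.79
G01 X149.53 Y127.07
G01 X32.31 Y105.92
G01 X148.48 Y54.58
M5
G0 X0.00 Y0.00

viewBox `0 0 169.34 203.94` with mm width/height → 1 unit = 1 mm. Flip: y_m = 203.94 − y_svg.

**Shape 1** — `<path>` regular polygon, stroke `#008000` → cut (S839, F1331). Machine vertices: (30.63,31.43) → (15.20,21.90) → (5.67,37.33) → (21.10,46.86) → (30.63,31.43). Closed: final G1 returns to the first vertex.

**Shape 2** — `<line>` line segment, stroke `#0000ff` → score (S438, F1777). Machine vertices: (7.75,134.80) → (44.56,32.17). Open path.

**Shape 3** — `<path>` open polyline, stroke `#008000` → cut (S839, F1331). Machine vertices: (150.29,189.50) → (157.02,87.41) → (91.64,48.79) → (149.53,127.07) → (32.31,105.92) → (148.48,54.58). Open path.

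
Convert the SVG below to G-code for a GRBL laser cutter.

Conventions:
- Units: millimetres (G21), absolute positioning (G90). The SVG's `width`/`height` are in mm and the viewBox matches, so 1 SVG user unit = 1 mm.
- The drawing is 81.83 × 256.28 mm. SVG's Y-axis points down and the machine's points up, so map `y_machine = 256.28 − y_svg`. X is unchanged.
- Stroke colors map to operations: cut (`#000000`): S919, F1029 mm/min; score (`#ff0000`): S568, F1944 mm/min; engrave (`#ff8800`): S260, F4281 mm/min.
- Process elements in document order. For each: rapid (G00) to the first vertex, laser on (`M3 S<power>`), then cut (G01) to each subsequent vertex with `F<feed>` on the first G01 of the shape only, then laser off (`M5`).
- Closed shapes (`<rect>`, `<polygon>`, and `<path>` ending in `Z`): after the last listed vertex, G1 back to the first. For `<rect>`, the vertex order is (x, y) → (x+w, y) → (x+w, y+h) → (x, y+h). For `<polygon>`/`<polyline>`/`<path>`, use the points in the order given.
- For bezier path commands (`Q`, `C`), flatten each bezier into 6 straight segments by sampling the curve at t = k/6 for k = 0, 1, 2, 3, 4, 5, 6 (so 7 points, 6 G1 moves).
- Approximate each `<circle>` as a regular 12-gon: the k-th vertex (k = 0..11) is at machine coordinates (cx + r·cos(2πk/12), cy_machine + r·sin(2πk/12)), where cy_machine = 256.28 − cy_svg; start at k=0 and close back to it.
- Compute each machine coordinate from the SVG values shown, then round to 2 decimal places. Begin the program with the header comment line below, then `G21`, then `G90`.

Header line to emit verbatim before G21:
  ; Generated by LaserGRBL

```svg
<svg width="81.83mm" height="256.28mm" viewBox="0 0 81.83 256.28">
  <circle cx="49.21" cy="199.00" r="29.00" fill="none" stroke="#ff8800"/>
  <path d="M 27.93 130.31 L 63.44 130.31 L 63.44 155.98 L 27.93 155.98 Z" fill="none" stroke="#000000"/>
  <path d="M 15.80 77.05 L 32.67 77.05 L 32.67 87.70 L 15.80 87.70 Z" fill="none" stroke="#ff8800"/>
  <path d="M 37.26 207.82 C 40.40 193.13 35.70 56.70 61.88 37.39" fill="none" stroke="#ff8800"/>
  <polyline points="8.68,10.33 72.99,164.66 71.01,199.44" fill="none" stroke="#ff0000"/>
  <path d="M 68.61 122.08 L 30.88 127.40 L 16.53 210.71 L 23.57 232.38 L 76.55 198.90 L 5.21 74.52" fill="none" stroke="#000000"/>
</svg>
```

; Generated by LaserGRBL
G21
G90
G00 X78.21 Y57.28
M3 S260
G01 X74.32 Y71.78 F4281
G01 X63.71 Y82.39
G01 X49.21 Y86.28
G01 X34.71 Y82.39
G01 X24.10 Y71.78
G01 X20.21 Y57.28
G01 X24.10 Y42.78
G01 X34.71 Y32.17
G01 X49.21 Y28.28
G01 X63.71 Y32.17
G01 X74.32 Y42.78
G01 X78.21 Y57.28
M5
G00 X27.93 Y125.97
M3 S919
G01 X63.44 Y125.97 F1029
G01 X63.44 Y100.30
G01 X27.93 Y100.30
G01 X27.93 Y125.97
M5
G00 X15.80 Y179.23
M3 S260
G01 X32.67 Y179.23 F4281
G01 X32.67 Y168.58
G01 X15.80 Y168.58
G01 X15.80 Y179.23
M5
G00 X37.26 Y48.46
M3 S260
G01 X38.36 Y64.84 F4281
G01 X39.22 Y94.88
G01 X40.93 Y131.94
G01 X44.56 Y169.39
G01 X51.18 Y200.58
G01 X61.88 Y218.89
M5
G00 X8.68 Y245.95
M3 S568
G01 X72.99 Y91.62 F1944
G01 X71.01 Y56.84
M5
G00 X68.61 Y134.20
M3 S919
G01 X30.88 Y128.88 F1029
G01 X16.53 Y45.57
G01 X23.57 Y23.90
G01 X76.55 Y57.38
G01 X5.21 Y181.76
M5

1 u = 1 mm; y_m = 256.28 − y.

[1] `<circle>` circle, #ff8800→engrave S260 F4281: (78.21,57.28) → (74.32,71.78) → (63.71,82.39) → (49.21,86.28) → (34.71,82.39) → (24.10,71.78) → (20.21,57.28) → (24.10,42.78) → (34.71,32.17) → (49.21,28.28) → (63.71,32.17) → (74.32,42.78) → (78.21,57.28) (closed)

[2] `<path>` rectangle, #000000→cut S919 F1029: (27.93,125.97) → (63.44,125.97) → (63.44,100.30) → (27.93,100.30) → (27.93,125.97) (closed)

[3] `<path>` rectangle, #ff8800→engrave S260 F4281: (15.80,179.23) → (32.67,179.23) → (32.67,168.58) → (15.80,168.58) → (15.80,179.23) (closed)

[4] `<path>` cubic bezier, #ff8800→engrave S260 F4281: (37.26,48.46) → (38.36,64.84) → (39.22,94.88) → (40.93,131.94) → (44.56,169.39) → (51.18,200.58) → (61.88,218.89)

[5] `<polyline>` open polyline, #ff0000→score S568 F1944: (8.68,245.95) → (72.99,91.62) → (71.01,56.84)

[6] `<path>` open polyline, #000000→cut S919 F1029: (68.61,134.20) → (30.88,128.88) → (16.53,45.57) → (23.57,23.90) → (76.55,57.38) → (5.21,181.76)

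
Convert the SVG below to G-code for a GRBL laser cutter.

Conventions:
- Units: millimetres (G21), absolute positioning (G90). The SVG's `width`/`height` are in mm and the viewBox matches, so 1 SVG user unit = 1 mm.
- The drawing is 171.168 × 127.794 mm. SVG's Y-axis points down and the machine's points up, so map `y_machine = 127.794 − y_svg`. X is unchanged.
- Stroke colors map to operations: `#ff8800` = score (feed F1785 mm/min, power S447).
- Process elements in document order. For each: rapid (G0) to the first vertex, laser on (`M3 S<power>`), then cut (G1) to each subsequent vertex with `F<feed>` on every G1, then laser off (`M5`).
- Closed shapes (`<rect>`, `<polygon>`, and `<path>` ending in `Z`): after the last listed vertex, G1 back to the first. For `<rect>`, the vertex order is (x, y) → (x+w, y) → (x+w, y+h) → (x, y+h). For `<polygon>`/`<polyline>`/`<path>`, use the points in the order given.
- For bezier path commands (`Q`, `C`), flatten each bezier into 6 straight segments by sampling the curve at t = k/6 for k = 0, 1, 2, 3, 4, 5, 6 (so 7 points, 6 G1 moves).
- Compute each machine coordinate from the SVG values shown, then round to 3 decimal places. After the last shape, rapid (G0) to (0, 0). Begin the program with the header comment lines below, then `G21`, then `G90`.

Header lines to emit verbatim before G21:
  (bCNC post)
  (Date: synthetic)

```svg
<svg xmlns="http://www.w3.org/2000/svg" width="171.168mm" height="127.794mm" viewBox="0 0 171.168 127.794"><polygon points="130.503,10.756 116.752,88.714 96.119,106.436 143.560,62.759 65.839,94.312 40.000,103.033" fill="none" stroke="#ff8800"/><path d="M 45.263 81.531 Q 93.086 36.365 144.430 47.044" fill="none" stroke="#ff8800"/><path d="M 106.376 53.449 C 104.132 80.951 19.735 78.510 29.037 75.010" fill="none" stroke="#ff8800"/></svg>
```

(bCNC post)
(Date: synthetic)
G21
G90
G0 X130.503 Y117.038
M3 S447
G1 X116.752 Y39.080 F1785
G1 X96.119 Y21.358 F1785
G1 X143.560 Y65.035 F1785
G1 X65.839 Y33.482 F1785
G1 X40.000 Y24.761 F1785
G1 X130.503 Y117.038 F1785
M5
G0 X45.263 Y46.263
M3 S447
G1 X61.302 Y59.767 F1785
G1 X77.536 Y70.169 F1785
G1 X93.966 Y77.468 F1785
G1 X110.592 Y81.664 F1785
G1 X127.413 Y82.758 F1785
G1 X144.430 Y80.750 F1785
M5
G0 X106.376 Y74.345
M3 S447
G1 X99.222 Y62.956 F1785
G1 X83.261 Y55.754 F1785
G1 X63.377 Y51.939 F1785
G1 X44.455 Y50.707 F1785
G1 X31.380 Y51.256 F1785
G1 X29.037 Y52.784 F1785
M5
G0 X0.000 Y0.000

Since the viewBox matches the mm dimensions, user units are millimetres directly. The only transform is the Y-flip y_m = 127.794 − y_svg.

Shape 1 is a closed polygon drawn with `<polygon>`. Its stroke #ff8800 means score at S447, F1785. After flipping Y the toolpath is (130.503,117.038) → (116.752,39.080) → (96.119,21.358) → (143.560,65.035) → (65.839,33.482) → (40.000,24.761) → (130.503,117.038), returning to the start.

Shape 2 is a quadratic bezier drawn with `<path>`. Its stroke #ff8800 means score at S447, F1785. After flipping Y the toolpath is (45.263,46.263) → (61.302,59.767) → (77.536,70.169) → (93.966,77.468) → (110.592,81.664) → (127.413,82.758) → (144.430,80.750).

Shape 3 is a cubic bezier drawn with `<path>`. Its stroke #ff8800 means score at S447, F1785. After flipping Y the toolpath is (106.376,74.345) → (99.222,62.956) → (83.261,55.754) → (63.377,51.939) → (44.455,50.707) → (31.380,51.256) → (29.037,52.784).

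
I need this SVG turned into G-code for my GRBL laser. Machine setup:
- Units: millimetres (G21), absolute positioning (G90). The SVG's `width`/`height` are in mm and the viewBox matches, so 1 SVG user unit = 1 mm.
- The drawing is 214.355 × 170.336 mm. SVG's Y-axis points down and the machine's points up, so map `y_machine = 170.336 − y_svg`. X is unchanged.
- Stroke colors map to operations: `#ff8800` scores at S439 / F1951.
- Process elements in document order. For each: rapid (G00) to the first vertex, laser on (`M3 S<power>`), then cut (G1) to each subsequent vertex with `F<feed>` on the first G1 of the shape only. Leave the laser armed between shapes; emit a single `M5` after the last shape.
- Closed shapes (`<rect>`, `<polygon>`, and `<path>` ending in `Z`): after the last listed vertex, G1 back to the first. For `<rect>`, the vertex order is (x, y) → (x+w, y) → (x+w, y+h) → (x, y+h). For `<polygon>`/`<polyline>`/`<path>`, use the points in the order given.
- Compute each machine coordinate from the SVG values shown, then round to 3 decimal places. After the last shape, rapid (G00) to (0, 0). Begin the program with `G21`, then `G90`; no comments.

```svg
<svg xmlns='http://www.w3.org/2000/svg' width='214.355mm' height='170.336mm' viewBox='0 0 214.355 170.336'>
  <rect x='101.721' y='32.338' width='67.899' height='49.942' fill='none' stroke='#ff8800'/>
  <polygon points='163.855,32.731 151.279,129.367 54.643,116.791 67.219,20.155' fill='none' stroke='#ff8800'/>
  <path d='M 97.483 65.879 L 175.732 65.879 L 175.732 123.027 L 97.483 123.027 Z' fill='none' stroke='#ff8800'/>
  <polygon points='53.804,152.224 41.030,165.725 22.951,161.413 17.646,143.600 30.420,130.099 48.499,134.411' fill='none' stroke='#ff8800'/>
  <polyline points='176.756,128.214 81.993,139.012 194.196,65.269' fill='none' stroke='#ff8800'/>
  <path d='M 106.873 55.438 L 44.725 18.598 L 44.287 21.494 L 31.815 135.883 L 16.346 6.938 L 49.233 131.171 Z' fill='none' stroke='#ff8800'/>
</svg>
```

G21
G90
G00 X101.721 Y137.998
M3 S439
G1 X169.620 Y137.998 F1951
G1 X169.620 Y88.056
G1 X101.721 Y88.056
G1 X101.721 Y137.998
G00 X163.855 Y137.605
M3 S439
G1 X151.279 Y40.969 F1951
G1 X54.643 Y53.545
G1 X67.219 Y150.181
G1 X163.855 Y137.605
G00 X97.483 Y104.457
M3 S439
G1 X175.732 Y104.457 F1951
G1 X175.732 Y47.309
G1 X97.483 Y47.309
G1 X97.483 Y104.457
G00 X53.804 Y18.112
M3 S439
G1 X41.030 Y4.611 F1951
G1 X22.951 Y8.923
G1 X17.646 Y26.736
G1 X30.420 Y40.237
G1 X48.499 Y35.925
G1 X53.804 Y18.112
G00 X176.756 Y42.122
M3 S439
G1 X81.993 Y31.324 F1951
G1 X194.196 Y105.067
G00 X106.873 Y114.898
M3 S439
G1 X44.725 Y151.738 F1951
G1 X44.287 Y148.842
G1 X31.815 Y34.453
G1 X16.346 Y163.398
G1 X49.233 Y39.165
G1 X106.873 Y114.898
M5
G00 X0.000 Y0.000

1 u = 1 mm; y_m = 170.336 − y.

[1] `<rect>` rectangle, #ff8800→score S439 F1951: (101.721,137.998) → (169.620,137.998) → (169.620,88.056) → (101.721,88.056) → (101.721,137.998) (closed)

[2] `<polygon>` regular polygon, #ff8800→score S439 F1951: (163.855,137.605) → (151.279,40.969) → (54.643,53.545) → (67.219,150.181) → (163.855,137.605) (closed)

[3] `<path>` rectangle, #ff8800→score S439 F1951: (97.483,104.457) → (175.732,104.457) → (175.732,47.309) → (97.483,47.309) → (97.483,104.457) (closed)

[4] `<polygon>` regular polygon, #ff8800→score S439 F1951: (53.804,18.112) → (41.030,4.611) → (22.951,8.923) → (17.646,26.736) → (30.420,40.237) → (48.499,35.925) → (53.804,18.112) (closed)

[5] `<polyline>` open polyline, #ff8800→score S439 F1951: (176.756,42.122) → (81.993,31.324) → (194.196,105.067)

[6] `<path>` closed polygon, #ff8800→score S439 F1951: (106.873,114.898) → (44.725,151.738) → (44.287,148.842) → (31.815,34.453) → (16.346,163.398) → (49.233,39.165) → (106.873,114.898) (closed)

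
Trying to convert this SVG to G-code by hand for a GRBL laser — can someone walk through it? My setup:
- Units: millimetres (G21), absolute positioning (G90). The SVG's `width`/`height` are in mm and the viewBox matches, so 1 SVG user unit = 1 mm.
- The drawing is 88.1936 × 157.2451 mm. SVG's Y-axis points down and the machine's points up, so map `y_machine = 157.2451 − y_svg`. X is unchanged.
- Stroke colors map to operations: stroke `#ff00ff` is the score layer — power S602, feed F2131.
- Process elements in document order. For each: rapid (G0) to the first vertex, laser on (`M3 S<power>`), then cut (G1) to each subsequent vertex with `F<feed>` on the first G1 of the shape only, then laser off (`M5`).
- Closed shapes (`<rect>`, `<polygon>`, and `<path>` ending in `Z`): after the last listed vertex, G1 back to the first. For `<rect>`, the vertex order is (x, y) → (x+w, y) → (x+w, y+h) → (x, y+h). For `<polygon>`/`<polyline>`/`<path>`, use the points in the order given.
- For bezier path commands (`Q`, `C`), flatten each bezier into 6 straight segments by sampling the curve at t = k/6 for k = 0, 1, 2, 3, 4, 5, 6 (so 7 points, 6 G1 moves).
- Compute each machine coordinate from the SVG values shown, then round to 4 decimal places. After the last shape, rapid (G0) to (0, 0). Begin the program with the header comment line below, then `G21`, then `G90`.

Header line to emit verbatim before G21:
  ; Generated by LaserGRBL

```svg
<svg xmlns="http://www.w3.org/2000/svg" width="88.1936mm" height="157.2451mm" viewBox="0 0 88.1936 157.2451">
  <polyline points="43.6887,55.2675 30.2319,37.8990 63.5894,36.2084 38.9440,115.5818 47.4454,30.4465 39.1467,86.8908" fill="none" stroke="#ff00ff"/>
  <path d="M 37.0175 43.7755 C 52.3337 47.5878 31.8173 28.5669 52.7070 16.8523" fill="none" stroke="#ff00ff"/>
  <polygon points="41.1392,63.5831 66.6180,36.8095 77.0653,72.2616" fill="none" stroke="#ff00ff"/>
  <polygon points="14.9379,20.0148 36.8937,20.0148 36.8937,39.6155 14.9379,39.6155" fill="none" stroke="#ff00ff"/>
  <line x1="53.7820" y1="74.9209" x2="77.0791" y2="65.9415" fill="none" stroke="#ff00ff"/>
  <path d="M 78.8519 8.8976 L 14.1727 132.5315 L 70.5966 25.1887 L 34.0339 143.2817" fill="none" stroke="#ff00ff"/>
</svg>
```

1 u = 1 mm; y_m = 157.2451 − y.

[1] `<polyline>` open polyline, #ff00ff→score S602 F2131: (43.6887,101.9776) → (30.2319,119.3461) → (63.5894,121.0367) → (38.9440,41.6633) → (47.4454,126.7986) → (39.1467,70.3543)

[2] `<path>` cubic bezier, #ff00ff→score S602 F2131: (37.0175,113.4696) → (42.0471,113.3267) → (43.2502,116.1521) → (42.7722,121.1086) → (42.7586,127.3590) → (45.3551,134.0662) → (52.7070,140.3928)

[3] `<polygon>` regular polygon, #ff00ff→score S602 F2131: (41.1392,93.6620) → (66.6180,120.4356) → (77.0653,84.9835) → (41.1392,93.6620) (closed)

[4] `<polygon>` rectangle, #ff00ff→score S602 F2131: (14.9379,137.2303) → (36.8937,137.2303) → (36.8937,117.6296) → (14.9379,117.6296) → (14.9379,137.2303) (closed)

[5] `<line>` line segment, #ff00ff→score S602 F2131: (53.7820,82.3242) → (77.0791,91.3036)

[6] `<path>` open polyline, #ff00ff→score S602 F2131: (78.8519,148.3475) → (14.1727,24.7136) → (70.5966,132.0564) → (34.0339,13.9634)

; Generated by LaserGRBL
G21
G90
G0 X43.6887 Y101.9776
M3 S602
G1 X30.2319 Y119.3461 F2131
G1 X63.5894 Y121.0367
G1 X38.9440 Y41.6633
G1 X47.4454 Y126.7986
G1 X39.1467 Y70.3543
M5
G0 X37.0175 Y113.4696
M3 S602
G1 X42.0471 Y113.3267 F2131
G1 X43.2502 Y116.1521
G1 X42.7722 Y121.1086
G1 X42.7586 Y127.3590
G1 X45.3551 Y134.0662
G1 X52.7070 Y140.3928
M5
G0 X41.1392 Y93.6620
M3 S602
G1 X66.6180 Y120.4356 F2131
G1 X77.0653 Y84.9835
G1 X41.1392 Y93.6620
M5
G0 X14.9379 Y137.2303
M3 S602
G1 X36.8937 Y137.2303 F2131
G1 X36.8937 Y117.6296
G1 X14.9379 Y117.6296
G1 X14.9379 Y137.2303
M5
G0 X53.7820 Y82.3242
M3 S602
G1 X77.0791 Y91.3036 F2131
M5
G0 X78.8519 Y148.3475
M3 S602
G1 X14.1727 Y24.7136 F2131
G1 X70.5966 Y132.0564
G1 X34.0339 Y13.9634
M5
G0 X0.0000 Y0.0000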